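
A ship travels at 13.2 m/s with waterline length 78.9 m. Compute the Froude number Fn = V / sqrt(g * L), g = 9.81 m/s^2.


Formula: Fn = V / sqrt(g * L)
Step 1 — g * L = 9.81 * 78.9 = 774.009
Step 2 — sqrt(g * L) = sqrt(774.009) = 27.821017
Step 3 — Fn = 13.2 / 27.821017 ≈ 0.47446 (5 s.f.)

0.47446


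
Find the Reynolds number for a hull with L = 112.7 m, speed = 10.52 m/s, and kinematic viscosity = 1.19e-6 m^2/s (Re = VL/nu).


Formula: Re = V * L / nu
Step 1 — V * L = 10.52 * 112.7 = 1185.604 m^2/s
Step 2 — Re = 1185.604 / 1.19e-6 = 9.96e+08

9.96e+08


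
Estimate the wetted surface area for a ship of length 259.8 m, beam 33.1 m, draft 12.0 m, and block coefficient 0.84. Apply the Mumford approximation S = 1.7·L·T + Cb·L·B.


Formula: S = 1.7*L*T + V/T with V = Cb*L*B*T, i.e. S = L * (1.7*T + Cb*B)
Step 1 — 1.7*T = 1.7 * 12.0 = 20.4 m
Step 2 — Cb*B = 0.84 * 33.1 = 27.804 m
Step 3 — 1.7*T + Cb*B = 20.4 + 27.804 = 48.204 m
Step 4 — S = 259.8 * 48.204 ≈ 12523 m^2 (5 s.f.)

12523 m^2


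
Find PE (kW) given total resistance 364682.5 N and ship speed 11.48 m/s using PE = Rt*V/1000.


Formula: PE = Rt * V / 1000 (kW)
Step 1 — PE (W) = 364682.5 * 11.48 = 4186555.1 W
Step 2 — PE (kW) = 4186555.1 / 1000 ≈ 4186.6 kW (5 s.f.)

4186.6 kW


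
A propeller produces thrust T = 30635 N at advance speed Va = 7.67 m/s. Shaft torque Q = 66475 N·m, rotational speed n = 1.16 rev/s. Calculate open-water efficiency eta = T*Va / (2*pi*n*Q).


Formula: eta = T * Va / (2 * pi * n * Q)
Step 1 — numerator = T * Va = 30635 * 7.67 = 234970.45
Step 2 — 2 * pi * n = 2 * pi * 1.16 = 7.288495
Step 3 — denominator = 7.288495 * 66475 = 484502.71
Step 4 — eta = 234970.45 / 484502.71 ≈ 0.48497 (5 s.f.)

0.48497


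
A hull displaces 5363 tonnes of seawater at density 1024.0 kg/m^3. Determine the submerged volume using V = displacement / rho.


Formula: V = mass / rho
Step 1 — convert tonnes to kg: 5363 t * 1000 = 5363000 kg
Step 2 — V = 5363000 / 1024.0 ≈ 5237.3 m^3 (5 s.f.)

5237.3 m^3


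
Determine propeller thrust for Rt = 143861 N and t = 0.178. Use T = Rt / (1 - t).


Formula: T = Rt / (1 - t)
Step 1 — (1 - t) = 1 - 0.178 = 0.822
Step 2 — T = 143861 / 0.822 ≈ 175010 N (5 s.f.)

175010 N


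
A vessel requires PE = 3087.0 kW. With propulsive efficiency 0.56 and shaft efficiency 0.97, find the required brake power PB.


Formula: PB = PE / (eta_D * eta_S)
Step 1 — combined efficiency = eta_D * eta_S = 0.56 * 0.97 = 0.5432
Step 2 — PB = 3087.0 / 0.5432 ≈ 5683.0 kW (5 s.f.)

5683.0 kW


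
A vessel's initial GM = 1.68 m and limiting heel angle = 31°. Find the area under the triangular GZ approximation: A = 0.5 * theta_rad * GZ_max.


Formula: GZ_max = GM * sin(theta); Area = 0.5 * theta_rad * GZ_max
Step 1 — GZ_max = 1.68 * sin(31°) = 1.68 * 0.515038 = 0.865264 m
Step 2 — theta_rad = 31 * pi/180 = 0.541052 rad
Step 3 — Area = 0.5 * 0.541052 * 0.865264 ≈ 0.23408 m·rad (5 s.f.)

0.23408 m·rad


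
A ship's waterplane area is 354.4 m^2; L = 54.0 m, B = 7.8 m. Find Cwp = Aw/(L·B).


Formula: Cwp = Aw / (L * B)
Step 1 — L * B = 54.0 * 7.8 = 421.2 m^2
Step 2 — Cwp = 354.4 / 421.2 ≈ 0.84141 (5 s.f.)

0.84141


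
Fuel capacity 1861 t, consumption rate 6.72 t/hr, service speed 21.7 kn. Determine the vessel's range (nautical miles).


Formula: endurance = fuel / rate; range = endurance * speed
Step 1 — endurance = 1861 / 6.72 = 276.9345 hours
Step 2 — range = 276.9345 * 21.7 ≈ 6009.5 nautical miles (5 s.f.)

6009.5 NM


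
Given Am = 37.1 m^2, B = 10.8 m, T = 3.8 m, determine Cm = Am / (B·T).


Formula: Cm = Am / (B * T)
Step 1 — B * T = 10.8 * 3.8 = 41.04 m^2
Step 2 — Cm = 37.1 / 41.04 ≈ 0.90400 (5 s.f.)

0.90400


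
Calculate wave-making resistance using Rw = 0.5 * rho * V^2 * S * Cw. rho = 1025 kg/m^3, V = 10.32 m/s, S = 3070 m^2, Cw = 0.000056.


Formula: Rw = 0.5 * rho * V^2 * S * Cw
Step 1 — V^2 = 10.32^2 = 106.5024
Step 2 — 0.5 * rho * V^2 = 0.5 * 1025 * 106.5024 = 54582.48
Step 3 — Rw = 54582.48 * 3070 * 0.000056 ≈ 9383.8 N (5 s.f.)

9383.8 N


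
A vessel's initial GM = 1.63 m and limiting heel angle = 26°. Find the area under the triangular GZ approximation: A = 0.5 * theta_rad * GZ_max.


Formula: GZ_max = GM * sin(theta); Area = 0.5 * theta_rad * GZ_max
Step 1 — GZ_max = 1.63 * sin(26°) = 1.63 * 0.438371 = 0.714545 m
Step 2 — theta_rad = 26 * pi/180 = 0.453786 rad
Step 3 — Area = 0.5 * 0.453786 * 0.714545 ≈ 0.16213 m·rad (5 s.f.)

0.16213 m·rad


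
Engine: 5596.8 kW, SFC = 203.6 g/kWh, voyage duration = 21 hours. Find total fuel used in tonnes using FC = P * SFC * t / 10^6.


Formula: FC (tonnes) = P * SFC * t / 1,000,000
Step 1 — P * SFC * t = 5596.8 * 203.6 * 21 = 23929678.08 g
Step 2 — FC (tonnes) = 23929678.08 / 1,000,000 ≈ 23.930 tonnes (5 s.f.)

23.930 tonnes


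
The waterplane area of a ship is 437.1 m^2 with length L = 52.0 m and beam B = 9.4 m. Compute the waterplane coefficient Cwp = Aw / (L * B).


Formula: Cwp = Aw / (L * B)
Step 1 — L * B = 52.0 * 9.4 = 488.8 m^2
Step 2 — Cwp = 437.1 / 488.8 ≈ 0.89423 (5 s.f.)

0.89423


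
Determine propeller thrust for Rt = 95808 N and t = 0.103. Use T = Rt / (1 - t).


Formula: T = Rt / (1 - t)
Step 1 — (1 - t) = 1 - 0.103 = 0.897
Step 2 — T = 95808 / 0.897 ≈ 106810 N (5 s.f.)

106810 N


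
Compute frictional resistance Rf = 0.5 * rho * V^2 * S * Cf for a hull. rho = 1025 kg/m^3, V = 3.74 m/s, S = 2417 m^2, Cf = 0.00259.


Formula: Rf = 0.5 * rho * V^2 * S * Cf
Step 1 — V^2 = 3.74^2 = 13.9876
Step 2 — 0.5 * rho * V^2 = 0.5 * 1025 * 13.9876 = 7168.645
Step 3 — Rf = 7168.645 * 2417 * 0.00259 ≈ 44876 N (5 s.f.)

44876 N


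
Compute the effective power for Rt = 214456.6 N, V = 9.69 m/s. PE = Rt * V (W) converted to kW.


Formula: PE = Rt * V / 1000 (kW)
Step 1 — PE (W) = 214456.6 * 9.69 = 2078084.454 W
Step 2 — PE (kW) = 2078084.454 / 1000 ≈ 2078.1 kW (5 s.f.)

2078.1 kW


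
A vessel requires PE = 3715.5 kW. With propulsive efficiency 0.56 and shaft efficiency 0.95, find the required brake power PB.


Formula: PB = PE / (eta_D * eta_S)
Step 1 — combined efficiency = eta_D * eta_S = 0.56 * 0.95 = 0.532
Step 2 — PB = 3715.5 / 0.532 ≈ 6984.0 kW (5 s.f.)

6984.0 kW


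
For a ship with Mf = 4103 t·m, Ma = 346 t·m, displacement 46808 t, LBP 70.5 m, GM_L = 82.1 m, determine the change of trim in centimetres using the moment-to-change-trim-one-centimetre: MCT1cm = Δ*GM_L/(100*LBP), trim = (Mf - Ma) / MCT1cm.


Formula: net trimming moment = Mf - Ma; MCT1cm = Δ*GM_L/(100*LBP); trim = net moment / MCT1cm
Step 1 — net trimming moment = 4103 - 346 = 3757 t·m
Step 2 — MCT1cm = 46808 * 82.1 / (100 * 70.5) = 545.0974 t·m/cm
Step 3 — trim = 3757 / 545.0974 ≈ 6.8923 cm (5 s.f.)

6.8923 cm


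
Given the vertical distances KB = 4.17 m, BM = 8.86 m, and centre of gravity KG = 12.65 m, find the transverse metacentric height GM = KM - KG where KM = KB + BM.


Formula: GM = KB + BM - KG
Step 1 — KM = KB + BM = 4.17 + 8.86 = 13.03 m
Step 2 — GM = KM - KG = 13.03 - 12.65 = 0.38 m

0.38 m


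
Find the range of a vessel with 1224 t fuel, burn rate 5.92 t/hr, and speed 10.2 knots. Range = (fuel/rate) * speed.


Formula: endurance = fuel / rate; range = endurance * speed
Step 1 — endurance = 1224 / 5.92 = 206.7568 hours
Step 2 — range = 206.7568 * 10.2 ≈ 2108.9 nautical miles (5 s.f.)

2108.9 NM


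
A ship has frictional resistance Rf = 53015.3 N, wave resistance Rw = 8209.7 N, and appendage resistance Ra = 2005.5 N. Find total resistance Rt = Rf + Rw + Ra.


Formula: Rt = Rf + Rw + Ra
Substituting: Rt = 53015.3 + 8209.7 + 2005.5
Result: Rt = 63230.5 N

63230.5 N


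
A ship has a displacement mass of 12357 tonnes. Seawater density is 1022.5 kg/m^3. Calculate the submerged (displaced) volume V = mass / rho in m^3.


Formula: V = mass / rho
Step 1 — convert tonnes to kg: 12357 t * 1000 = 12357000 kg
Step 2 — V = 12357000 / 1022.5 ≈ 12085 m^3 (5 s.f.)

12085 m^3


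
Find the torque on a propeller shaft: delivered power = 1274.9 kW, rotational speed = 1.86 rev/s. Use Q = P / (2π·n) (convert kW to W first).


Formula: Q = P_W / (2 * pi * n)
Step 1 — P_W = 1274.9 kW * 1000 = 1274900.0 W
Step 2 — 2 * pi * n = 2 * pi * 1.86 = 11.686725
Step 3 — Q = 1274900.0 / 11.686725 ≈ 109090 N·m (5 s.f.)

109090 N·m


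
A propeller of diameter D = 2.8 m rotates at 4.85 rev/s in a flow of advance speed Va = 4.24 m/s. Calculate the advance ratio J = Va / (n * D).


Formula: J = Va / (n * D)
Step 1 — n * D = 4.85 * 2.8 = 13.58
Step 2 — J = 4.24 / 13.58 ≈ 0.31222 (5 s.f.)

0.31222


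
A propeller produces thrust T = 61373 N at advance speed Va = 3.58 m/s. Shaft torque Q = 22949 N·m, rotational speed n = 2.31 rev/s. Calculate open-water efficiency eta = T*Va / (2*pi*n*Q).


Formula: eta = T * Va / (2 * pi * n * Q)
Step 1 — numerator = T * Va = 61373 * 3.58 = 219715.34
Step 2 — 2 * pi * n = 2 * pi * 2.31 = 14.514158
Step 3 — denominator = 14.514158 * 22949 = 333085.41
Step 4 — eta = 219715.34 / 333085.41 ≈ 0.65964 (5 s.f.)

0.65964


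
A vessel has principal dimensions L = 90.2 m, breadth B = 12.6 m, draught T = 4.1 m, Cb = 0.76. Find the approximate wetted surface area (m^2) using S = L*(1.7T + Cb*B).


Formula: S = 1.7*L*T + V/T with V = Cb*L*B*T, i.e. S = L * (1.7*T + Cb*B)
Step 1 — 1.7*T = 1.7 * 4.1 = 6.97 m
Step 2 — Cb*B = 0.76 * 12.6 = 9.576 m
Step 3 — 1.7*T + Cb*B = 6.97 + 9.576 = 16.546 m
Step 4 — S = 90.2 * 16.546 ≈ 1492.4 m^2 (5 s.f.)

1492.4 m^2


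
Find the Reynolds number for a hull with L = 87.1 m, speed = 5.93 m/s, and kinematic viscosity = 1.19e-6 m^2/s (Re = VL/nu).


Formula: Re = V * L / nu
Step 1 — V * L = 5.93 * 87.1 = 516.503 m^2/s
Step 2 — Re = 516.503 / 1.19e-6 = 4.34e+08

4.34e+08


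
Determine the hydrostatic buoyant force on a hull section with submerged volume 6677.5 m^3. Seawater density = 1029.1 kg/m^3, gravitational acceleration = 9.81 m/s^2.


Formula: Fb = rho * g * V
Substituting: Fb = 1029.1 * 9.81 * 6677.5
Intermediate: 1029.1 * 9.81 = 10095.471
Result: Fb = 10095.471 * 6677.5 ≈ 67413000 N (5 s.f.)

67413000 N


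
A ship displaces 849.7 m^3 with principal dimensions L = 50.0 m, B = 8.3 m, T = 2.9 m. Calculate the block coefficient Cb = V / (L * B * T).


Formula: Cb = V / (L * B * T)
Step 1 — L * B * T = 50.0 * 8.3 * 2.9 = 1203.5 m^3
Step 2 — Cb = 849.7 / 1203.5 ≈ 0.70602 (5 s.f.)

0.70602


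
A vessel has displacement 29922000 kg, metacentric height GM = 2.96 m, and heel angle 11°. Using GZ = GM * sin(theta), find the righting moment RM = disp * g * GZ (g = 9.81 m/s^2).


Formula: GZ = GM * sin(theta); RM = disp * g * GZ
Step 1 — GZ = 2.96 * sin(11°) = 2.96 * 0.190809 = 0.564795 m
Step 2 — RM = 29922000 * 9.81 * 0.564795 ≈ 165790000 N·m (5 s.f.)

165790000 N·m


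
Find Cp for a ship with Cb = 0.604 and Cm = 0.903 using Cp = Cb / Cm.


Formula: Cp = Cb / Cm
Substituting: Cp = 0.604 / 0.903
Result: Cp ≈ 0.66888 (5 s.f.)

0.66888


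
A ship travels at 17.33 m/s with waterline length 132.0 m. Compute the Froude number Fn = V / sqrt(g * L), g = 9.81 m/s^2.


Formula: Fn = V / sqrt(g * L)
Step 1 — g * L = 9.81 * 132.0 = 1294.92
Step 2 — sqrt(g * L) = sqrt(1294.92) = 35.984997
Step 3 — Fn = 17.33 / 35.984997 ≈ 0.48159 (5 s.f.)

0.48159


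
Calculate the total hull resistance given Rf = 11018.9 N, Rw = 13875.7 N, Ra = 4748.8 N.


Formula: Rt = Rf + Rw + Ra
Substituting: Rt = 11018.9 + 13875.7 + 4748.8
Result: Rt = 29643.4 N

29643.4 N


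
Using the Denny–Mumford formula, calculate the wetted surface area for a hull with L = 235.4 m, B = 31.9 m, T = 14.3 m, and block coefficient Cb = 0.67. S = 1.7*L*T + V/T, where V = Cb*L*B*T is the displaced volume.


Formula: S = 1.7*L*T + V/T with V = Cb*L*B*T, i.e. S = L * (1.7*T + Cb*B)
Step 1 — 1.7*T = 1.7 * 14.3 = 24.31 m
Step 2 — Cb*B = 0.67 * 31.9 = 21.373 m
Step 3 — 1.7*T + Cb*B = 24.31 + 21.373 = 45.683 m
Step 4 — S = 235.4 * 45.683 ≈ 10754 m^2 (5 s.f.)

10754 m^2


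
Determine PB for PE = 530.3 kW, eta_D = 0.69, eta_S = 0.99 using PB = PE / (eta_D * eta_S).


Formula: PB = PE / (eta_D * eta_S)
Step 1 — combined efficiency = eta_D * eta_S = 0.69 * 0.99 = 0.6831
Step 2 — PB = 530.3 / 0.6831 ≈ 776.31 kW (5 s.f.)

776.31 kW


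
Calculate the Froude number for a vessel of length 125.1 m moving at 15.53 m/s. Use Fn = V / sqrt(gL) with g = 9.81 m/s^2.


Formula: Fn = V / sqrt(g * L)
Step 1 — g * L = 9.81 * 125.1 = 1227.231
Step 2 — sqrt(g * L) = sqrt(1227.231) = 35.031857
Step 3 — Fn = 15.53 / 35.031857 ≈ 0.44331 (5 s.f.)

0.44331


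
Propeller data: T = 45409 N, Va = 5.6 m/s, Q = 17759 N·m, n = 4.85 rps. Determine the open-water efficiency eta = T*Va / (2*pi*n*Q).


Formula: eta = T * Va / (2 * pi * n * Q)
Step 1 — numerator = T * Va = 45409 * 5.6 = 254290.4
Step 2 — 2 * pi * n = 2 * pi * 4.85 = 30.473449
Step 3 — denominator = 30.473449 * 17759 = 541177.98
Step 4 — eta = 254290.4 / 541177.98 ≈ 0.46988 (5 s.f.)

0.46988


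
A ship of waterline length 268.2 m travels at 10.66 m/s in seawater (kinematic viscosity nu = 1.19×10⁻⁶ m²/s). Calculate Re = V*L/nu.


Formula: Re = V * L / nu
Step 1 — V * L = 10.66 * 268.2 = 2859.012 m^2/s
Step 2 — Re = 2859.012 / 1.19e-6 = 2.40e+09

2.40e+09


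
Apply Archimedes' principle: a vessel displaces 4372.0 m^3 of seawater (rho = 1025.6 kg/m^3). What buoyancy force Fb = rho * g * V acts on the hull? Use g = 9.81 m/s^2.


Formula: Fb = rho * g * V
Substituting: Fb = 1025.6 * 9.81 * 4372.0
Intermediate: 1025.6 * 9.81 = 10061.136
Result: Fb = 10061.136 * 4372.0 ≈ 43987000 N (5 s.f.)

43987000 N


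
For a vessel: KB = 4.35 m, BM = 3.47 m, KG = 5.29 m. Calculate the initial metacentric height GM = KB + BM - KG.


Formula: GM = KB + BM - KG
Step 1 — KM = KB + BM = 4.35 + 3.47 = 7.82 m
Step 2 — GM = KM - KG = 7.82 - 5.29 = 2.53 m

2.53 m


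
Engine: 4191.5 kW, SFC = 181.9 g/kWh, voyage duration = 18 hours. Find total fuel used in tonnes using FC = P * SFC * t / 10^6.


Formula: FC (tonnes) = P * SFC * t / 1,000,000
Step 1 — P * SFC * t = 4191.5 * 181.9 * 18 = 13723809.3 g
Step 2 — FC (tonnes) = 13723809.3 / 1,000,000 ≈ 13.724 tonnes (5 s.f.)

13.724 tonnes


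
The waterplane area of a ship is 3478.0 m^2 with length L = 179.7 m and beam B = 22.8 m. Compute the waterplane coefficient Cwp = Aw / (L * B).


Formula: Cwp = Aw / (L * B)
Step 1 — L * B = 179.7 * 22.8 = 4097.16 m^2
Step 2 — Cwp = 3478.0 / 4097.16 ≈ 0.84888 (5 s.f.)

0.84888


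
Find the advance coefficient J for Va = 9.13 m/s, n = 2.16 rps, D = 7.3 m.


Formula: J = Va / (n * D)
Step 1 — n * D = 2.16 * 7.3 = 15.768
Step 2 — J = 9.13 / 15.768 ≈ 0.57902 (5 s.f.)

0.57902


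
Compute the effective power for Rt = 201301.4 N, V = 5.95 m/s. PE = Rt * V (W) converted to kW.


Formula: PE = Rt * V / 1000 (kW)
Step 1 — PE (W) = 201301.4 * 5.95 = 1197743.33 W
Step 2 — PE (kW) = 1197743.33 / 1000 ≈ 1197.7 kW (5 s.f.)

1197.7 kW


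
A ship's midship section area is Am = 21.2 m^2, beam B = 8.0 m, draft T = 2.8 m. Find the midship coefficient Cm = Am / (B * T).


Formula: Cm = Am / (B * T)
Step 1 — B * T = 8.0 * 2.8 = 22.4 m^2
Step 2 — Cm = 21.2 / 22.4 ≈ 0.94643 (5 s.f.)

0.94643


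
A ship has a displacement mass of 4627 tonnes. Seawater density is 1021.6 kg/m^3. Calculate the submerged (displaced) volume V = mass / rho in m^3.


Formula: V = mass / rho
Step 1 — convert tonnes to kg: 4627 t * 1000 = 4627000 kg
Step 2 — V = 4627000 / 1021.6 ≈ 4529.2 m^3 (5 s.f.)

4529.2 m^3


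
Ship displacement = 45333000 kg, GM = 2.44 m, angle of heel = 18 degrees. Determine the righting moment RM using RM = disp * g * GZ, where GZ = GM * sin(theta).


Formula: GZ = GM * sin(theta); RM = disp * g * GZ
Step 1 — GZ = 2.44 * sin(18°) = 2.44 * 0.309017 = 0.754001 m
Step 2 — RM = 45333000 * 9.81 * 0.754001 ≈ 335320000 N·m (5 s.f.)

335320000 N·m


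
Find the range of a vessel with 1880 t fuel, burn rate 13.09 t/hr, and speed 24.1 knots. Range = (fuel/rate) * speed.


Formula: endurance = fuel / rate; range = endurance * speed
Step 1 — endurance = 1880 / 13.09 = 143.6211 hours
Step 2 — range = 143.6211 * 24.1 ≈ 3461.3 nautical miles (5 s.f.)

3461.3 NM


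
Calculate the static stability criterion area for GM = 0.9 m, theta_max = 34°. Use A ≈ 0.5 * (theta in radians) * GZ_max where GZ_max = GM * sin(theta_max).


Formula: GZ_max = GM * sin(theta); Area = 0.5 * theta_rad * GZ_max
Step 1 — GZ_max = 0.9 * sin(34°) = 0.9 * 0.559193 = 0.503274 m
Step 2 — theta_rad = 34 * pi/180 = 0.593412 rad
Step 3 — Area = 0.5 * 0.593412 * 0.503274 ≈ 0.14932 m·rad (5 s.f.)

0.14932 m·rad


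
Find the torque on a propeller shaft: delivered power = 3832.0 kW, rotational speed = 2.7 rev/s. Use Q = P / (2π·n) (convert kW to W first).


Formula: Q = P_W / (2 * pi * n)
Step 1 — P_W = 3832.0 kW * 1000 = 3832000.0 W
Step 2 — 2 * pi * n = 2 * pi * 2.7 = 16.9646
Step 3 — Q = 3832000.0 / 16.9646 ≈ 225880 N·m (5 s.f.)

225880 N·m


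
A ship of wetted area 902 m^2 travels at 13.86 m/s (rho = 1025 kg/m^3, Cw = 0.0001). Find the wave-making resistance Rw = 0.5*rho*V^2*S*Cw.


Formula: Rw = 0.5 * rho * V^2 * S * Cw
Step 1 — V^2 = 13.86^2 = 192.0996
Step 2 — 0.5 * rho * V^2 = 0.5 * 1025 * 192.0996 = 98451.045
Step 3 — Rw = 98451.045 * 902 * 0.0001 ≈ 8880.3 N (5 s.f.)

8880.3 N


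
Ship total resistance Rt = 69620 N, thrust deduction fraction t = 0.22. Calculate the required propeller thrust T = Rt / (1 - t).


Formula: T = Rt / (1 - t)
Step 1 — (1 - t) = 1 - 0.22 = 0.78
Step 2 — T = 69620 / 0.78 ≈ 89256 N (5 s.f.)

89256 N


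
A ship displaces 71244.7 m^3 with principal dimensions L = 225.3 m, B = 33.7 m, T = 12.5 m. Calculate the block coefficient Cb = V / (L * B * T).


Formula: Cb = V / (L * B * T)
Step 1 — L * B * T = 225.3 * 33.7 * 12.5 = 94907.625 m^3
Step 2 — Cb = 71244.7 / 94907.625 ≈ 0.75067 (5 s.f.)

0.75067


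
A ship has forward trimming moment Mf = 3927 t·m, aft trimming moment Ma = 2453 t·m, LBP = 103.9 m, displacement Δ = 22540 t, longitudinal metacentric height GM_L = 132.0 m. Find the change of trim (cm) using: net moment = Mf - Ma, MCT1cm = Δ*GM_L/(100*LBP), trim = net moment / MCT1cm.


Formula: net trimming moment = Mf - Ma; MCT1cm = Δ*GM_L/(100*LBP); trim = net moment / MCT1cm
Step 1 — net trimming moment = 3927 - 2453 = 1474 t·m
Step 2 — MCT1cm = 22540 * 132.0 / (100 * 103.9) = 286.36 t·m/cm
Step 3 — trim = 1474 / 286.36 ≈ 5.1474 cm (5 s.f.)

5.1474 cm


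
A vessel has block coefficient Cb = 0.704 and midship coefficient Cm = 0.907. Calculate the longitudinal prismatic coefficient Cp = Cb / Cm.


Formula: Cp = Cb / Cm
Substituting: Cp = 0.704 / 0.907
Result: Cp ≈ 0.77619 (5 s.f.)

0.77619


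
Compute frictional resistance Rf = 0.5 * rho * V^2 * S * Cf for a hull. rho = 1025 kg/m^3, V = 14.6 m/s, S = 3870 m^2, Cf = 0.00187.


Formula: Rf = 0.5 * rho * V^2 * S * Cf
Step 1 — V^2 = 14.6^2 = 213.16
Step 2 — 0.5 * rho * V^2 = 0.5 * 1025 * 213.16 = 109244.5
Step 3 — Rf = 109244.5 * 3870 * 0.00187 ≈ 790590 N (5 s.f.)

790590 N


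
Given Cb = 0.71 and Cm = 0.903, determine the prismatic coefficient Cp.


Formula: Cp = Cb / Cm
Substituting: Cp = 0.71 / 0.903
Result: Cp ≈ 0.78627 (5 s.f.)

0.78627


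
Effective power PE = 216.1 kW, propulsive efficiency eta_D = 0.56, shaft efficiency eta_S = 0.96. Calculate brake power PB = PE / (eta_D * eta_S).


Formula: PB = PE / (eta_D * eta_S)
Step 1 — combined efficiency = eta_D * eta_S = 0.56 * 0.96 = 0.5376
Step 2 — PB = 216.1 / 0.5376 ≈ 401.97 kW (5 s.f.)

401.97 kW


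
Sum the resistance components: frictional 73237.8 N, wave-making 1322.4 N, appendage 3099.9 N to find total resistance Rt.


Formula: Rt = Rf + Rw + Ra
Substituting: Rt = 73237.8 + 1322.4 + 3099.9
Result: Rt = 77660.1 N

77660.1 N


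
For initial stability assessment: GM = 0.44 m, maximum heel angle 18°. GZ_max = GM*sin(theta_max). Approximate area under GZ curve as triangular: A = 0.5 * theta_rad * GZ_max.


Formula: GZ_max = GM * sin(theta); Area = 0.5 * theta_rad * GZ_max
Step 1 — GZ_max = 0.44 * sin(18°) = 0.44 * 0.309017 = 0.135967 m
Step 2 — theta_rad = 18 * pi/180 = 0.314159 rad
Step 3 — Area = 0.5 * 0.314159 * 0.135967 ≈ 0.021358 m·rad (5 s.f.)

0.021358 m·rad


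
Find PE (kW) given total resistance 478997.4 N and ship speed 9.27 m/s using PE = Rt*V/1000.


Formula: PE = Rt * V / 1000 (kW)
Step 1 — PE (W) = 478997.4 * 9.27 = 4440305.898 W
Step 2 — PE (kW) = 4440305.898 / 1000 ≈ 4440.3 kW (5 s.f.)

4440.3 kW


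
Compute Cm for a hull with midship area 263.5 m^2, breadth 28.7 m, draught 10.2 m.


Formula: Cm = Am / (B * T)
Step 1 — B * T = 28.7 * 10.2 = 292.74 m^2
Step 2 — Cm = 263.5 / 292.74 ≈ 0.90012 (5 s.f.)

0.90012


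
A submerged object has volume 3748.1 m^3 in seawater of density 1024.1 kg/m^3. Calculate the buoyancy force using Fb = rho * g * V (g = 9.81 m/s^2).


Formula: Fb = rho * g * V
Substituting: Fb = 1024.1 * 9.81 * 3748.1
Intermediate: 1024.1 * 9.81 = 10046.421
Result: Fb = 10046.421 * 3748.1 ≈ 37655000 N (5 s.f.)

37655000 N


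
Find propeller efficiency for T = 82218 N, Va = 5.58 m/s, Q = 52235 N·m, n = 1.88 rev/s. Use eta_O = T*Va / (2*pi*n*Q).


Formula: eta = T * Va / (2 * pi * n * Q)
Step 1 — numerator = T * Va = 82218 * 5.58 = 458776.44
Step 2 — 2 * pi * n = 2 * pi * 1.88 = 11.812388
Step 3 — denominator = 11.812388 * 52235 = 617020.09
Step 4 — eta = 458776.44 / 617020.09 ≈ 0.74354 (5 s.f.)

0.74354


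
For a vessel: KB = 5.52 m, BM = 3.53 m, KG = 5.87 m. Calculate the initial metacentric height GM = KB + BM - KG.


Formula: GM = KB + BM - KG
Step 1 — KM = KB + BM = 5.52 + 3.53 = 9.05 m
Step 2 — GM = KM - KG = 9.05 - 5.87 = 3.18 m

3.18 m


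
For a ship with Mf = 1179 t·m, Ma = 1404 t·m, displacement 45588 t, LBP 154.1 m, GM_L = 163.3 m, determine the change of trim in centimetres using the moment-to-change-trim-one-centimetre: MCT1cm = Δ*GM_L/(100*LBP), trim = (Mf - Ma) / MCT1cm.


Formula: net trimming moment = Mf - Ma; MCT1cm = Δ*GM_L/(100*LBP); trim = net moment / MCT1cm
Step 1 — net trimming moment = 1179 - 1404 = -225 t·m
Step 2 — MCT1cm = 45588 * 163.3 / (100 * 154.1) = 483.0967 t·m/cm
Step 3 — trim = -225 / 483.0967 ≈ -0.46575 cm (5 s.f.)

-0.46575 cm


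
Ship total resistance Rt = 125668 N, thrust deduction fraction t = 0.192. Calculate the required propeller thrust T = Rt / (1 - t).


Formula: T = Rt / (1 - t)
Step 1 — (1 - t) = 1 - 0.192 = 0.808
Step 2 — T = 125668 / 0.808 ≈ 155530 N (5 s.f.)

155530 N


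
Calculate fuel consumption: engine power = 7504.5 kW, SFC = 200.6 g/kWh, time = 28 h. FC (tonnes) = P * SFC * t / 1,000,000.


Formula: FC (tonnes) = P * SFC * t / 1,000,000
Step 1 — P * SFC * t = 7504.5 * 200.6 * 28 = 42151275.6 g
Step 2 — FC (tonnes) = 42151275.6 / 1,000,000 ≈ 42.151 tonnes (5 s.f.)

42.151 tonnes


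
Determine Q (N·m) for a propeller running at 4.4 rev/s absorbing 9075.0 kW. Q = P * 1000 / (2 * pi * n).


Formula: Q = P_W / (2 * pi * n)
Step 1 — P_W = 9075.0 kW * 1000 = 9075000.0 W
Step 2 — 2 * pi * n = 2 * pi * 4.4 = 27.646015
Step 3 — Q = 9075000.0 / 27.646015 ≈ 328260 N·m (5 s.f.)

328260 N·m


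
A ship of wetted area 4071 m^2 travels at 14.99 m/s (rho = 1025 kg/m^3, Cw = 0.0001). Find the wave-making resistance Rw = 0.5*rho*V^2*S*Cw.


Formula: Rw = 0.5 * rho * V^2 * S * Cw
Step 1 — V^2 = 14.99^2 = 224.7001
Step 2 — 0.5 * rho * V^2 = 0.5 * 1025 * 224.7001 = 115158.80125
Step 3 — Rw = 115158.80125 * 4071 * 0.0001 ≈ 46881 N (5 s.f.)

46881 N


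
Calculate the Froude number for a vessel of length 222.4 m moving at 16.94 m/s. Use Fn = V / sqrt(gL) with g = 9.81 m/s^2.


Formula: Fn = V / sqrt(g * L)
Step 1 — g * L = 9.81 * 222.4 = 2181.744
Step 2 — sqrt(g * L) = sqrt(2181.744) = 46.709143
Step 3 — Fn = 16.94 / 46.709143 ≈ 0.36267 (5 s.f.)

0.36267


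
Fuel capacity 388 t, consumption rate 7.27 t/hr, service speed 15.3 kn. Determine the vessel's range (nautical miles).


Formula: endurance = fuel / rate; range = endurance * speed
Step 1 — endurance = 388 / 7.27 = 53.37 hours
Step 2 — range = 53.37 * 15.3 ≈ 816.56 nautical miles (5 s.f.)

816.56 NM


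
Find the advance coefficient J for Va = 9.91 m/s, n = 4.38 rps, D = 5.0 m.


Formula: J = Va / (n * D)
Step 1 — n * D = 4.38 * 5.0 = 21.9
Step 2 — J = 9.91 / 21.9 ≈ 0.45251 (5 s.f.)

0.45251


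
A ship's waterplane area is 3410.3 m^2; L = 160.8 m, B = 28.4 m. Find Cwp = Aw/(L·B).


Formula: Cwp = Aw / (L * B)
Step 1 — L * B = 160.8 * 28.4 = 4566.72 m^2
Step 2 — Cwp = 3410.3 / 4566.72 ≈ 0.74677 (5 s.f.)

0.74677


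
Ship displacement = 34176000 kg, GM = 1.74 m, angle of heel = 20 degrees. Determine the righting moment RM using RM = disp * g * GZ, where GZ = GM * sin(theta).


Formula: GZ = GM * sin(theta); RM = disp * g * GZ
Step 1 — GZ = 1.74 * sin(20°) = 1.74 * 0.34202 = 0.595115 m
Step 2 — RM = 34176000 * 9.81 * 0.595115 ≈ 199520000 N·m (5 s.f.)

199520000 N·m


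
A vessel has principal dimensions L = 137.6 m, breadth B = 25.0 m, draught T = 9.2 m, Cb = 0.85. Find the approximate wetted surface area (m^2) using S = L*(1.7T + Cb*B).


Formula: S = 1.7*L*T + V/T with V = Cb*L*B*T, i.e. S = L * (1.7*T + Cb*B)
Step 1 — 1.7*T = 1.7 * 9.2 = 15.64 m
Step 2 — Cb*B = 0.85 * 25.0 = 21.25 m
Step 3 — 1.7*T + Cb*B = 15.64 + 21.25 = 36.89 m
Step 4 — S = 137.6 * 36.89 ≈ 5076.1 m^2 (5 s.f.)

5076.1 m^2


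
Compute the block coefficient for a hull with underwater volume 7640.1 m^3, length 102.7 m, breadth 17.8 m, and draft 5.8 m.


Formula: Cb = V / (L * B * T)
Step 1 — L * B * T = 102.7 * 17.8 * 5.8 = 10602.748 m^3
Step 2 — Cb = 7640.1 / 10602.748 ≈ 0.72058 (5 s.f.)

0.72058


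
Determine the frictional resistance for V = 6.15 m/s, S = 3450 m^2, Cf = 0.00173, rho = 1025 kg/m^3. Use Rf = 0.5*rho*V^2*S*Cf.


Formula: Rf = 0.5 * rho * V^2 * S * Cf
Step 1 — V^2 = 6.15^2 = 37.8225
Step 2 — 0.5 * rho * V^2 = 0.5 * 1025 * 37.8225 = 19384.03125
Step 3 — Rf = 19384.03125 * 3450 * 0.00173 ≈ 115690 N (5 s.f.)

115690 N


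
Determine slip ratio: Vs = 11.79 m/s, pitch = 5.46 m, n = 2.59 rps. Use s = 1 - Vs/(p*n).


Formula: s = 1 - Vs / (p * n)
Step 1 — p * n = 5.46 * 2.59 = 14.1414
Step 2 — Vs / (p*n) = 11.79 / 14.1414 = 0.833722 (6 d.p.)
Step 3 — s = 1 - 0.833722 = 0.166278

0.166278


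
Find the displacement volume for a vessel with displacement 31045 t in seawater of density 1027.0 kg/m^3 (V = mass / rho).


Formula: V = mass / rho
Step 1 — convert tonnes to kg: 31045 t * 1000 = 31045000 kg
Step 2 — V = 31045000 / 1027.0 ≈ 30229 m^3 (5 s.f.)

30229 m^3


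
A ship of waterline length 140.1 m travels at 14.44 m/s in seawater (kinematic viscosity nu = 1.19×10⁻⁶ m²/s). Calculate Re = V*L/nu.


Formula: Re = V * L / nu
Step 1 — V * L = 14.44 * 140.1 = 2023.044 m^2/s
Step 2 — Re = 2023.044 / 1.19e-6 = 1.70e+09

1.70e+09


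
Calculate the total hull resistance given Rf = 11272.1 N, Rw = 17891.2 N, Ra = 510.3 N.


Formula: Rt = Rf + Rw + Ra
Substituting: Rt = 11272.1 + 17891.2 + 510.3
Result: Rt = 29673.6 N

29673.6 N


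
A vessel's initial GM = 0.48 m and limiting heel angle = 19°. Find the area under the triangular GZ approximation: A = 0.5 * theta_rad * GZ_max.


Formula: GZ_max = GM * sin(theta); Area = 0.5 * theta_rad * GZ_max
Step 1 — GZ_max = 0.48 * sin(19°) = 0.48 * 0.325568 = 0.156273 m
Step 2 — theta_rad = 19 * pi/180 = 0.331613 rad
Step 3 — Area = 0.5 * 0.331613 * 0.156273 ≈ 0.025911 m·rad (5 s.f.)

0.025911 m·rad


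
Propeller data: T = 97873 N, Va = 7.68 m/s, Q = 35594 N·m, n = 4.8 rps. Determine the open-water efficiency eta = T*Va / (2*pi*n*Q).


Formula: eta = T * Va / (2 * pi * n * Q)
Step 1 — numerator = T * Va = 97873 * 7.68 = 751664.64
Step 2 — 2 * pi * n = 2 * pi * 4.8 = 30.159289
Step 3 — denominator = 30.159289 * 35594 = 1073489.73
Step 4 — eta = 751664.64 / 1073489.73 ≈ 0.70021 (5 s.f.)

0.70021


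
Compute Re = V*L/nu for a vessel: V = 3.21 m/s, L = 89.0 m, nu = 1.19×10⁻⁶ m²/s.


Formula: Re = V * L / nu
Step 1 — V * L = 3.21 * 89.0 = 285.69 m^2/s
Step 2 — Re = 285.69 / 1.19e-6 = 2.40e+08

2.40e+08


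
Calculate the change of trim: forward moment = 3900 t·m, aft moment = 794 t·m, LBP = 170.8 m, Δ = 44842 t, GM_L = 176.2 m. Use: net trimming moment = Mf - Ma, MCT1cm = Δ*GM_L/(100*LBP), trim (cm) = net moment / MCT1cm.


Formula: net trimming moment = Mf - Ma; MCT1cm = Δ*GM_L/(100*LBP); trim = net moment / MCT1cm
Step 1 — net trimming moment = 3900 - 794 = 3106 t·m
Step 2 — MCT1cm = 44842 * 176.2 / (100 * 170.8) = 462.5972 t·m/cm
Step 3 — trim = 3106 / 462.5972 ≈ 6.7143 cm (5 s.f.)

6.7143 cm


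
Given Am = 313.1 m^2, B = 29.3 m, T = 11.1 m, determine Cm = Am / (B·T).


Formula: Cm = Am / (B * T)
Step 1 — B * T = 29.3 * 11.1 = 325.23 m^2
Step 2 — Cm = 313.1 / 325.23 ≈ 0.96270 (5 s.f.)

0.96270


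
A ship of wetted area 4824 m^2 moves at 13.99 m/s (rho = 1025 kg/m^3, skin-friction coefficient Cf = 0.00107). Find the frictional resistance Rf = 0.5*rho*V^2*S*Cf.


Formula: Rf = 0.5 * rho * V^2 * S * Cf
Step 1 — V^2 = 13.99^2 = 195.7201
Step 2 — 0.5 * rho * V^2 = 0.5 * 1025 * 195.7201 = 100306.55125
Step 3 — Rf = 100306.55125 * 4824 * 0.00107 ≈ 517750 N (5 s.f.)

517750 N


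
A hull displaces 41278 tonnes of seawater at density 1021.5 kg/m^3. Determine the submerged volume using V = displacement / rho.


Formula: V = mass / rho
Step 1 — convert tonnes to kg: 41278 t * 1000 = 41278000 kg
Step 2 — V = 41278000 / 1021.5 ≈ 40409 m^3 (5 s.f.)

40409 m^3


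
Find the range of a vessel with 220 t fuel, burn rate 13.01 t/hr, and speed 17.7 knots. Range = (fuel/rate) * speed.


Formula: endurance = fuel / rate; range = endurance * speed
Step 1 — endurance = 220 / 13.01 = 16.9101 hours
Step 2 — range = 16.9101 * 17.7 ≈ 299.31 nautical miles (5 s.f.)

299.31 NM


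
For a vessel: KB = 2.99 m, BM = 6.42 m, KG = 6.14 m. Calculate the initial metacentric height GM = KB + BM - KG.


Formula: GM = KB + BM - KG
Step 1 — KM = KB + BM = 2.99 + 6.42 = 9.41 m
Step 2 — GM = KM - KG = 9.41 - 6.14 = 3.27 m

3.27 m


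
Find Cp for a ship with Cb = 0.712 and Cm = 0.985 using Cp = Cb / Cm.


Formula: Cp = Cb / Cm
Substituting: Cp = 0.712 / 0.985
Result: Cp ≈ 0.72284 (5 s.f.)

0.72284


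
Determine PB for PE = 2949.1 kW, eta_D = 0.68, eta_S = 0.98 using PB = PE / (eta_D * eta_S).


Formula: PB = PE / (eta_D * eta_S)
Step 1 — combined efficiency = eta_D * eta_S = 0.68 * 0.98 = 0.6664
Step 2 — PB = 2949.1 / 0.6664 ≈ 4425.4 kW (5 s.f.)

4425.4 kW


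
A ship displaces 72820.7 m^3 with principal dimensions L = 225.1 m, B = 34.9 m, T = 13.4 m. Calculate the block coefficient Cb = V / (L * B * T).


Formula: Cb = V / (L * B * T)
Step 1 — L * B * T = 225.1 * 34.9 * 13.4 = 105270.266 m^3
Step 2 — Cb = 72820.7 / 105270.266 ≈ 0.69175 (5 s.f.)

0.69175


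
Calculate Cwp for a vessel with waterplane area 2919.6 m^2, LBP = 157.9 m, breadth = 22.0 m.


Formula: Cwp = Aw / (L * B)
Step 1 — L * B = 157.9 * 22.0 = 3473.8 m^2
Step 2 — Cwp = 2919.6 / 3473.8 ≈ 0.84046 (5 s.f.)

0.84046


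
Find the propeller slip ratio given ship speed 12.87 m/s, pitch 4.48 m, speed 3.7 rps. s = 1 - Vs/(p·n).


Formula: s = 1 - Vs / (p * n)
Step 1 — p * n = 4.48 * 3.7 = 16.576
Step 2 — Vs / (p*n) = 12.87 / 16.576 = 0.776424 (6 d.p.)
Step 3 — s = 1 - 0.776424 = 0.223576

0.223576


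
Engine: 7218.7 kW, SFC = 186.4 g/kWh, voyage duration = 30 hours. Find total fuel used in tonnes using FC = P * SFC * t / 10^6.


Formula: FC (tonnes) = P * SFC * t / 1,000,000
Step 1 — P * SFC * t = 7218.7 * 186.4 * 30 = 40366970.4 g
Step 2 — FC (tonnes) = 40366970.4 / 1,000,000 ≈ 40.367 tonnes (5 s.f.)

40.367 tonnes


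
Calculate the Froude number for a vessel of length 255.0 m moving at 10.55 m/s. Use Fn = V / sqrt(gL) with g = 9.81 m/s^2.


Formula: Fn = V / sqrt(g * L)
Step 1 — g * L = 9.81 * 255.0 = 2501.55
Step 2 — sqrt(g * L) = sqrt(2501.55) = 50.015498
Step 3 — Fn = 10.55 / 50.015498 ≈ 0.21093 (5 s.f.)

0.21093


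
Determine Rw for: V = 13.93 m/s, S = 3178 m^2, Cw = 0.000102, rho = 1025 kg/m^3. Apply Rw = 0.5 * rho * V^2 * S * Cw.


Formula: Rw = 0.5 * rho * V^2 * S * Cw
Step 1 — V^2 = 13.93^2 = 194.0449
Step 2 — 0.5 * rho * V^2 = 0.5 * 1025 * 194.0449 = 99448.01125
Step 3 — Rw = 99448.01125 * 3178 * 0.000102 ≈ 32237 N (5 s.f.)

32237 N


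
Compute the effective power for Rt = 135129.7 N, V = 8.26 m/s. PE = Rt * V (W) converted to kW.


Formula: PE = Rt * V / 1000 (kW)
Step 1 — PE (W) = 135129.7 * 8.26 = 1116171.322 W
Step 2 — PE (kW) = 1116171.322 / 1000 ≈ 1116.2 kW (5 s.f.)

1116.2 kW


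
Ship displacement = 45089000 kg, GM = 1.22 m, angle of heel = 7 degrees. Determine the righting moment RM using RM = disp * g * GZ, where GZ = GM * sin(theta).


Formula: GZ = GM * sin(theta); RM = disp * g * GZ
Step 1 — GZ = 1.22 * sin(7°) = 1.22 * 0.121869 = 0.14868 m
Step 2 — RM = 45089000 * 9.81 * 0.14868 ≈ 65765000 N·m (5 s.f.)

65765000 N·m


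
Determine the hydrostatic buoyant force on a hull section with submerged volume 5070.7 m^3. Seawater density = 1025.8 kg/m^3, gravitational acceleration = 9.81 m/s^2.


Formula: Fb = rho * g * V
Substituting: Fb = 1025.8 * 9.81 * 5070.7
Intermediate: 1025.8 * 9.81 = 10063.098
Result: Fb = 10063.098 * 5070.7 ≈ 51027000 N (5 s.f.)

51027000 N


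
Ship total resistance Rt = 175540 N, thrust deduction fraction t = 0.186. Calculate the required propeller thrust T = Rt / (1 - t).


Formula: T = Rt / (1 - t)
Step 1 — (1 - t) = 1 - 0.186 = 0.814
Step 2 — T = 175540 / 0.814 ≈ 215650 N (5 s.f.)

215650 N


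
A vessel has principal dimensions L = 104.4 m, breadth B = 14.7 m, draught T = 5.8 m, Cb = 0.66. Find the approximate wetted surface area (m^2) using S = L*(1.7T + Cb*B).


Formula: S = 1.7*L*T + V/T with V = Cb*L*B*T, i.e. S = L * (1.7*T + Cb*B)
Step 1 — 1.7*T = 1.7 * 5.8 = 9.86 m
Step 2 — Cb*B = 0.66 * 14.7 = 9.702 m
Step 3 — 1.7*T + Cb*B = 9.86 + 9.702 = 19.562 m
Step 4 — S = 104.4 * 19.562 ≈ 2042.3 m^2 (5 s.f.)

2042.3 m^2


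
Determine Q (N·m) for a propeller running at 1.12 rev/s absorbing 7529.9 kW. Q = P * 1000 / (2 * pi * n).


Formula: Q = P_W / (2 * pi * n)
Step 1 — P_W = 7529.9 kW * 1000 = 7529900.0 W
Step 2 — 2 * pi * n = 2 * pi * 1.12 = 7.037168
Step 3 — Q = 7529900.0 / 7.037168 ≈ 1070000 N·m (5 s.f.)

1070000 N·m


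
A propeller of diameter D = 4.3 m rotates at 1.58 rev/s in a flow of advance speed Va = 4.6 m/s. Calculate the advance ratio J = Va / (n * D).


Formula: J = Va / (n * D)
Step 1 — n * D = 1.58 * 4.3 = 6.794
Step 2 — J = 4.6 / 6.794 ≈ 0.67707 (5 s.f.)

0.67707


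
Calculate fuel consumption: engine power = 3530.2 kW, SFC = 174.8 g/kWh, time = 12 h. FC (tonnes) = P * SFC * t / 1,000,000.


Formula: FC (tonnes) = P * SFC * t / 1,000,000
Step 1 — P * SFC * t = 3530.2 * 174.8 * 12 = 7404947.52 g
Step 2 — FC (tonnes) = 7404947.52 / 1,000,000 ≈ 7.4049 tonnes (5 s.f.)

7.4049 tonnes


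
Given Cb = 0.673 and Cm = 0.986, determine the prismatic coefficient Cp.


Formula: Cp = Cb / Cm
Substituting: Cp = 0.673 / 0.986
Result: Cp ≈ 0.68256 (5 s.f.)

0.68256


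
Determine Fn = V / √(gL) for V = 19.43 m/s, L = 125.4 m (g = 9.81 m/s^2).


Formula: Fn = V / sqrt(g * L)
Step 1 — g * L = 9.81 * 125.4 = 1230.174
Step 2 — sqrt(g * L) = sqrt(1230.174) = 35.073836
Step 3 — Fn = 19.43 / 35.073836 ≈ 0.55397 (5 s.f.)

0.55397


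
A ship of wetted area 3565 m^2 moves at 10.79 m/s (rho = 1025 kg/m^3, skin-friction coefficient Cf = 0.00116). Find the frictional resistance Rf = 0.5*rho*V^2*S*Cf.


Formula: Rf = 0.5 * rho * V^2 * S * Cf
Step 1 — V^2 = 10.79^2 = 116.4241
Step 2 — 0.5 * rho * V^2 = 0.5 * 1025 * 116.4241 = 59667.35125
Step 3 — Rf = 59667.35125 * 3565 * 0.00116 ≈ 246750 N (5 s.f.)

246750 N


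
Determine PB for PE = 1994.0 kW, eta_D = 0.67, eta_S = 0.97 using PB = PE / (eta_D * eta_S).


Formula: PB = PE / (eta_D * eta_S)
Step 1 — combined efficiency = eta_D * eta_S = 0.67 * 0.97 = 0.6499
Step 2 — PB = 1994.0 / 0.6499 ≈ 3068.2 kW (5 s.f.)

3068.2 kW


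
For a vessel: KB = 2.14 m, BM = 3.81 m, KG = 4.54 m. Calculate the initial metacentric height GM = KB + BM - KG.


Formula: GM = KB + BM - KG
Step 1 — KM = KB + BM = 2.14 + 3.81 = 5.95 m
Step 2 — GM = KM - KG = 5.95 - 4.54 = 1.41 m

1.41 m


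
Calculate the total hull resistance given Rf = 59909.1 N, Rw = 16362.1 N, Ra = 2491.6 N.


Formula: Rt = Rf + Rw + Ra
Substituting: Rt = 59909.1 + 16362.1 + 2491.6
Result: Rt = 78762.8 N

78762.8 N


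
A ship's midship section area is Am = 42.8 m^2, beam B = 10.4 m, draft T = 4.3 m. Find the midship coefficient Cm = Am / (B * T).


Formula: Cm = Am / (B * T)
Step 1 — B * T = 10.4 * 4.3 = 44.72 m^2
Step 2 — Cm = 42.8 / 44.72 ≈ 0.95707 (5 s.f.)

0.95707


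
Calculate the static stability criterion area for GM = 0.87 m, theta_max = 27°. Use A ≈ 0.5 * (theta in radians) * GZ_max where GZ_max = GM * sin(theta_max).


Formula: GZ_max = GM * sin(theta); Area = 0.5 * theta_rad * GZ_max
Step 1 — GZ_max = 0.87 * sin(27°) = 0.87 * 0.45399 = 0.394971 m
Step 2 — theta_rad = 27 * pi/180 = 0.471239 rad
Step 3 — Area = 0.5 * 0.471239 * 0.394971 ≈ 0.093063 m·rad (5 s.f.)

0.093063 m·rad


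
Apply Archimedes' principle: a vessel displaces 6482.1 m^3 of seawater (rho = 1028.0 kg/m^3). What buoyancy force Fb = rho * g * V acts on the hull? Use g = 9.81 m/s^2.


Formula: Fb = rho * g * V
Substituting: Fb = 1028.0 * 9.81 * 6482.1
Intermediate: 1028.0 * 9.81 = 10084.68
Result: Fb = 10084.68 * 6482.1 ≈ 65370000 N (5 s.f.)

65370000 N


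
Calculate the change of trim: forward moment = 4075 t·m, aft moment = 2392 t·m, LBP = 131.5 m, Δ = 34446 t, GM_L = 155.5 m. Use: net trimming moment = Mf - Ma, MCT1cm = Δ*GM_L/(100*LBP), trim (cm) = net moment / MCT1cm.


Formula: net trimming moment = Mf - Ma; MCT1cm = Δ*GM_L/(100*LBP); trim = net moment / MCT1cm
Step 1 — net trimming moment = 4075 - 2392 = 1683 t·m
Step 2 — MCT1cm = 34446 * 155.5 / (100 * 131.5) = 407.3272 t·m/cm
Step 3 — trim = 1683 / 407.3272 ≈ 4.1318 cm (5 s.f.)

4.1318 cm


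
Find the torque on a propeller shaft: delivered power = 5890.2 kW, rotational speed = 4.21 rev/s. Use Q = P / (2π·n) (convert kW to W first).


Formula: Q = P_W / (2 * pi * n)
Step 1 — P_W = 5890.2 kW * 1000 = 5890200.0 W
Step 2 — 2 * pi * n = 2 * pi * 4.21 = 26.45221
Step 3 — Q = 5890200.0 / 26.45221 ≈ 222670 N·m (5 s.f.)

222670 N·m


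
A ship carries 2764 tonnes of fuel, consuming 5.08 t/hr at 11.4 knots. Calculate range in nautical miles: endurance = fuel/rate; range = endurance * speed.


Formula: endurance = fuel / rate; range = endurance * speed
Step 1 — endurance = 2764 / 5.08 = 544.0945 hours
Step 2 — range = 544.0945 * 11.4 ≈ 6202.7 nautical miles (5 s.f.)

6202.7 NM


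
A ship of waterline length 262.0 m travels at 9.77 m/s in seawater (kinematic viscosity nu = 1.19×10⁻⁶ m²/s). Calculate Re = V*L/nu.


Formula: Re = V * L / nu
Step 1 — V * L = 9.77 * 262.0 = 2559.74 m^2/s
Step 2 — Re = 2559.74 / 1.19e-6 = 2.15e+09

2.15e+09


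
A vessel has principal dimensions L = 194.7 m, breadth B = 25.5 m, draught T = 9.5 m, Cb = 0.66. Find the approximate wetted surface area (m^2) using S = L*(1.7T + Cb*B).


Formula: S = 1.7*L*T + V/T with V = Cb*L*B*T, i.e. S = L * (1.7*T + Cb*B)
Step 1 — 1.7*T = 1.7 * 9.5 = 16.15 m
Step 2 — Cb*B = 0.66 * 25.5 = 16.83 m
Step 3 — 1.7*T + Cb*B = 16.15 + 16.83 = 32.98 m
Step 4 — S = 194.7 * 32.98 ≈ 6421.2 m^2 (5 s.f.)

6421.2 m^2
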